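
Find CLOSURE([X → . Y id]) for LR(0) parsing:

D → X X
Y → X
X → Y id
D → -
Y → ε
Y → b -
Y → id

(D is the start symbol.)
To compute CLOSURE, for each item [A → α.Bβ] where B is a non-terminal, add [B → .γ] for all productions B → γ; repeat for the newly added items until nothing changes.

Start with: [X → . Y id]
  [X → . Y id] has the dot before Y: add [Y → . X], [Y → .], [Y → . b -], [Y → . id]
  [Y → . X] has the dot before X: all X-items already present
No further items can be added.

CLOSURE = { [X → . Y id], [Y → . X], [Y → . b -], [Y → . id], [Y → .] }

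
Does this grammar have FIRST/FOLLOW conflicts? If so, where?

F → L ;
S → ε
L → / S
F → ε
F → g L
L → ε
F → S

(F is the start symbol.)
A FIRST/FOLLOW conflict occurs when a non-terminal N has a nullable alternative N → β (β ⇒* ε) and another alternative N → α with FIRST(α) ∩ FOLLOW(N) ≠ ∅: on such a lookahead the parser cannot decide between expanding α and letting N vanish via β.

Nullable non-terminals: F, L, S.
FIRST sets used below: FIRST(L) = { '/', ε }, FIRST(S) = { ε }

F: nullable alternative(s) F → ε, F → S; FOLLOW(F) = { $ }
  F → L ;: FIRST \ {ε} = { '/', ';' } — disjoint from FOLLOW(F)
  F → ε: FIRST \ {ε} = { } — disjoint from FOLLOW(F)
  F → g L: FIRST \ {ε} = { 'g' } — disjoint from FOLLOW(F)
  F → S: FIRST \ {ε} = { } — disjoint from FOLLOW(F)

L: nullable alternative(s) L → ε; FOLLOW(L) = { $, ';' }
  L → / S: FIRST \ {ε} = { '/' } — disjoint from FOLLOW(L)
  L → ε: FIRST \ {ε} = { } — this is the only nullable alternative, skip
S has a nullable alternative but only one production, so nothing to check.

No FIRST/FOLLOW conflicts found.

Answer: No FIRST/FOLLOW conflicts.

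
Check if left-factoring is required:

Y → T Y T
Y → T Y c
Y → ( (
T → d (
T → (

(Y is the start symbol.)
Left-factoring is needed when two productions for the same non-terminal
share a common prefix on the right-hand side.

Productions for Y:
  Y → T Y T
  Y → T Y c
  Y → ( (
Productions for T:
  T → d (
  T → (

Found common prefix 'T Y' in productions for Y

Answer: Yes, Y has productions with common prefix 'T Y'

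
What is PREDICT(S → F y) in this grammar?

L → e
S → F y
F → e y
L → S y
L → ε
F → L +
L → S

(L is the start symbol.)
PREDICT(S → F y) = (FIRST(RHS) \ {ε}) ∪ (FOLLOW(S) if ε ∈ FIRST(RHS), i.e. RHS ⇒* ε)
FIRST(F) = { '+', 'e' }
FIRST(F y) = { '+', 'e' }
ε ∉ FIRST(F y), so FOLLOW(S) is not added.
PREDICT(S → F y) = { '+', 'e' }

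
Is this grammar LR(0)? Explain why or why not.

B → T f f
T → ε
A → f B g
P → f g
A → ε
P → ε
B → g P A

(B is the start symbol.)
No. Shift-reduce conflict between [T → .] and [B → . g P A]

A grammar is LR(0) if no state in the canonical LR(0) collection has:
  - both a shift item (dot before a terminal) and a complete item (shift-reduce conflict), or
  - two or more complete items (reduce-reduce conflict; the accept item [B' → B .] counts as a complete item here).

Augment with B' → B and build the canonical LR(0) collection (I0 = CLOSURE({[B' → . B]}), then GOTO on every symbol after a dot until no new states appear). It has 13 states:
  I0: { [B → . T f f], [B → . g P A], [B' → . B], [T → .] }  — shift, reduce
  I1: { [B' → B .] }  — accept
  I2: { [B → T . f f] }  — shift
  I3: { [B → g . P A], [P → . f g], [P → .] }  — shift, reduce
  I4: { [A → . f B g], [A → .], [B → g P . A] }  — shift, reduce
  I5: { [P → f . g] }  — shift
  I6: { [P → f g .] }  — reduce
  I7: { [B → g P A .] }  — reduce
  I8: { [A → f . B g], [B → . T f f], [B → . g P A], [T → .] }  — shift, reduce
  I9: { [A → f B . g] }  — shift
  I10: { [A → f B g .] }  — reduce
  I11: { [B → T f . f] }  — shift
  I12: { [B → T f f .] }  — reduce

Conflict in state I0:
  Shift-reduce conflict between [T → .] and [B → . g P A]
So the grammar is NOT LR(0).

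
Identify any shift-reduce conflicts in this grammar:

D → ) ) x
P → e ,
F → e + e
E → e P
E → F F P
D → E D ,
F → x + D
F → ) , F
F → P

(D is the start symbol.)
A shift-reduce conflict occurs when an LR(0) state has both:
  - a complete (reduce) item [A → α .] (dot at the end), and
  - a shift item [B → β . c γ] (dot before a terminal).

Augment with D' → D and build the canonical LR(0) collection (I0 = CLOSURE({[D' → . D]}), then GOTO on every symbol after a dot until no new states appear). It has 25 states:
  I0: { [D → . ) ) x], [D → . E D ,], [D' → . D], [E → . F F P], [E → . e P], [F → . ) , F], [F → . P], [F → . e + e], [F → . x + D], [P → . e ,] }  — shift
  I1: { [D → ) . ) x], [F → ) . , F] }  — shift
  I2: { [D' → D .] }  — accept
  I3: { [D → . ) ) x], [D → . E D ,], [D → E . D ,], [E → . F F P], [E → . e P], [F → . ) , F], [F → . P], [F → . e + e], [F → . x + D], [P → . e ,] }  — shift
  I4: { [E → F . F P], [F → . ) , F], [F → . P], [F → . e + e], [F → . x + D], [P → . e ,] }  — shift
  I5: { [F → P .] }  — reduce
  I6: { [E → e . P], [F → e . + e], [P → . e ,], [P → e . ,] }  — shift
  I7: { [F → x . + D] }  — shift
  I8: { [D → . ) ) x], [D → . E D ,], [E → . F F P], [E → . e P], [F → . ) , F], [F → . P], [F → . e + e], [F → . x + D], [F → x + . D], [P → . e ,] }  — shift
  I9: { [F → x + D .] }  — reduce
  I10: { [F → e + . e] }  — shift
  I11: { [P → e , .] }  — reduce
  I12: { [E → e P .] }  — reduce
  I13: { [P → e . ,] }  — shift
  I14: { [F → e + e .] }  — reduce
  I15: { [F → ) . , F] }  — shift
  I16: { [E → F F . P], [P → . e ,] }  — shift
  I17: { [F → e . + e], [P → e . ,] }  — shift
  I18: { [E → F F P .] }  — reduce
  I19: { [F → ) , . F], [F → . ) , F], [F → . P], [F → . e + e], [F → . x + D], [P → . e ,] }  — shift
  I20: { [F → ) , F .] }  — reduce
  I21: { [D → E D . ,] }  — shift
  I22: { [D → E D , .] }  — reduce
  I23: { [D → ) ) . x] }  — shift
  I24: { [D → ) ) x .] }  — reduce

No state contains both a complete item and a shift item.

Answer: No shift-reduce conflicts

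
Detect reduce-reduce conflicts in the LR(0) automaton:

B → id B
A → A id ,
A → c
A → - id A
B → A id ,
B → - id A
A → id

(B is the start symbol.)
A reduce-reduce conflict occurs when an LR(0) state has two complete items [A → α .] and [B → β .] — both call for a reduction, and with no lookahead the parser cannot choose between them.

Augment with B' → B and build the canonical LR(0) collection (I0 = CLOSURE({[B' → . B]}), then GOTO on every symbol after a dot until no new states appear). It has 17 states:
  I0: { [A → . - id A], [A → . A id ,], [A → . c], [A → . id], [B → . - id A], [B → . A id ,], [B → . id B], [B' → . B] }  — shift
  I1: { [A → - . id A], [B → - . id A] }  — shift
  I2: { [A → A . id ,], [B → A . id ,] }  — shift
  I3: { [B' → B .] }  — accept
  I4: { [A → c .] }  — reduce
  I5: { [A → . - id A], [A → . A id ,], [A → . c], [A → . id], [A → id .], [B → . - id A], [B → . A id ,], [B → . id B], [B → id . B] }  — shift, reduce
  I6: { [B → id B .] }  — reduce
  I7: { [A → A id . ,], [B → A id . ,] }  — shift
  I8: { [A → A id , .], [B → A id , .] }  — 2 reduces
  I9: { [A → - id . A], [A → . - id A], [A → . A id ,], [A → . c], [A → . id], [B → - id . A] }  — shift
  I10: { [A → - . id A] }  — shift
  I11: { [A → - id A .], [A → A . id ,], [B → - id A .] }  — shift, 2 reduces
  I12: { [A → id .] }  — reduce
  I13: { [A → A id . ,] }  — shift
  I14: { [A → A id , .] }  — reduce
  I15: { [A → - id . A], [A → . - id A], [A → . A id ,], [A → . c], [A → . id] }  — shift
  I16: { [A → - id A .], [A → A . id ,] }  — shift, reduce

I8 contains complete items [A → A id , .], [B → A id , .] — reduce-reduce conflict.
I11 contains complete items [A → - id A .], [B → - id A .] — reduce-reduce conflict.

Answer: Yes — I8: [A → A id , .] vs [B → A id , .]; I11: [A → - id A .] vs [B → - id A .]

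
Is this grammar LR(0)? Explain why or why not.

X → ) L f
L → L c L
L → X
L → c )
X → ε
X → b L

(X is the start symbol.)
A grammar is LR(0) if no state in the canonical LR(0) collection has:
  - both a shift item (dot before a terminal) and a complete item (shift-reduce conflict), or
  - two or more complete items (reduce-reduce conflict; the accept item [X' → X .] counts as a complete item here).

Augment with X' → X and build the canonical LR(0) collection (I0 = CLOSURE({[X' → . X]}), then GOTO on every symbol after a dot until no new states appear). It has 12 states:
  I0: { [X → . ) L f], [X → . b L], [X → .], [X' → . X] }  — shift, reduce
  I1: { [L → . L c L], [L → . X], [L → . c )], [X → ) . L f], [X → . ) L f], [X → . b L], [X → .] }  — shift, reduce
  I2: { [X' → X .] }  — accept
  I3: { [L → . L c L], [L → . X], [L → . c )], [X → . ) L f], [X → . b L], [X → .], [X → b . L] }  — shift, reduce
  I4: { [L → L . c L], [X → b L .] }  — shift, reduce
  I5: { [L → X .] }  — reduce
  I6: { [L → c . )] }  — shift
  I7: { [L → c ) .] }  — reduce
  I8: { [L → . L c L], [L → . X], [L → . c )], [L → L c . L], [X → . ) L f], [X → . b L], [X → .] }  — shift, reduce
  I9: { [L → L . c L], [L → L c L .] }  — shift, reduce
  I10: { [L → L . c L], [X → ) L . f] }  — shift
  I11: { [X → ) L f .] }  — reduce

Conflict in state I0:
  Shift-reduce conflict between [X → .] and [X → . ) L f]
So the grammar is NOT LR(0).

Answer: No. Shift-reduce conflict between [X → .] and [X → . ) L f]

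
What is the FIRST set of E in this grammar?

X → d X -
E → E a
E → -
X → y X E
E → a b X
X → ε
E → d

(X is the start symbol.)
{ '-', 'a', 'd' }

To compute FIRST(E), examine every production with E on the left-hand side, reading each right-hand side left to right until a non-nullable symbol is reached.

From E → E a:
  - E is the symbol being defined: contributes nothing new
    E is not nullable, so stop
From E → -:
  - '-' is a terminal: add '-' and stop
From E → a b X:
  - a is a terminal: add 'a' and stop
From E → d:
  - d is a terminal: add 'd' and stop

Collecting: FIRST(E) = { '-', 'a', 'd' }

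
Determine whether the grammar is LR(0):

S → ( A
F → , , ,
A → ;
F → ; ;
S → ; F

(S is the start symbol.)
Yes, the grammar is LR(0)

Augment with S' → S and build the canonical LR(0) collection (I0 = CLOSURE({[S' → . S]}), then GOTO on every symbol after a dot until no new states appear). It has 12 states:
  I0: { [S → . ( A], [S → . ; F], [S' → . S] }  — shift
  I1: { [A → . ;], [S → ( . A] }  — shift
  I2: { [F → . , , ,], [F → . ; ;], [S → ; . F] }  — shift
  I3: { [S' → S .] }  — accept
  I4: { [F → , . , ,] }  — shift
  I5: { [F → ; . ;] }  — shift
  I6: { [S → ; F .] }  — reduce
  I7: { [F → ; ; .] }  — reduce
  I8: { [F → , , . ,] }  — shift
  I9: { [F → , , , .] }  — reduce
  I10: { [A → ; .] }  — reduce
  I11: { [S → ( A .] }  — reduce

Every state is either a pure shift/goto state or contains exactly one complete item and nothing to shift — no conflicts. The grammar is LR(0).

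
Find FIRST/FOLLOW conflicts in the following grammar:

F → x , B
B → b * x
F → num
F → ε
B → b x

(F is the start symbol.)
No FIRST/FOLLOW conflicts.

A FIRST/FOLLOW conflict occurs when a non-terminal N has a nullable alternative N → β (β ⇒* ε) and another alternative N → α with FIRST(α) ∩ FOLLOW(N) ≠ ∅: on such a lookahead the parser cannot decide between expanding α and letting N vanish via β.

Nullable non-terminals: F.

F: nullable alternative(s) F → ε; FOLLOW(F) = { $ }
  F → x , B: FIRST \ {ε} = { 'x' } — disjoint from FOLLOW(F)
  F → num: FIRST \ {ε} = { 'num' } — disjoint from FOLLOW(F)
  F → ε: FIRST \ {ε} = { } — this is the only nullable alternative, skip

B has no nullable alternative, so no FIRST/FOLLOW check is needed there.

No FIRST/FOLLOW conflicts found.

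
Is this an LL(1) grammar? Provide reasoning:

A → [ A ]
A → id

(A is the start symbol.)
Yes, the grammar is LL(1).

A grammar is LL(1) if for each non-terminal N with multiple productions, the predict sets of those productions are pairwise disjoint, where PREDICT(N → α) = (FIRST(α) \ {ε}) ∪ (FOLLOW(N) if α ⇒* ε).

For A:
  PREDICT(A → '[' A ']') = { '[' }
  PREDICT(A → id) = { 'id' }

All predict sets are disjoint. The grammar IS LL(1).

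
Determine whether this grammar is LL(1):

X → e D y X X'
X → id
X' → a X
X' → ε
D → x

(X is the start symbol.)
A grammar is LL(1) if for each non-terminal N with multiple productions, the predict sets of those productions are pairwise disjoint, where PREDICT(N → α) = (FIRST(α) \ {ε}) ∪ (FOLLOW(N) if α ⇒* ε).

Relevant sets:
  FOLLOW(X') = { $, 'a' }

For X:
  PREDICT(X → e D y X X') = { 'e' }
  PREDICT(X → id) = { 'id' }
For X':
  PREDICT(X' → a X) = { 'a' }
  PREDICT(X' → ε) = { $, 'a' }
D has a single production, so nothing to check there.

Conflict found: Predict set conflict for X': { 'a' }
The grammar is NOT LL(1).

Answer: No. Predict set conflict for X': { 'a' }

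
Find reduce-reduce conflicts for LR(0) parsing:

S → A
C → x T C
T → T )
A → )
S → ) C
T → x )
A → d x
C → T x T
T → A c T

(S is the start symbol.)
A reduce-reduce conflict occurs when an LR(0) state has two complete items [A → α .] and [B → β .] — both call for a reduction, and with no lookahead the parser cannot choose between them.

Augment with S' → S and build the canonical LR(0) collection (I0 = CLOSURE({[S' → . S]}), then GOTO on every symbol after a dot until no new states appear). It has 22 states:
  I0: { [A → . )], [A → . d x], [S → . ) C], [S → . A], [S' → . S] }  — shift
  I1: { [A → ) .], [A → . )], [A → . d x], [C → . T x T], [C → . x T C], [S → ) . C], [T → . A c T], [T → . T )], [T → . x )] }  — shift, reduce
  I2: { [S → A .] }  — reduce
  I3: { [S' → S .] }  — accept
  I4: { [A → d . x] }  — shift
  I5: { [A → d x .] }  — reduce
  I6: { [A → ) .] }  — reduce
  I7: { [T → A . c T] }  — shift
  I8: { [S → ) C .] }  — reduce
  I9: { [C → T . x T], [T → T . )] }  — shift
  I10: { [A → . )], [A → . d x], [C → x . T C], [T → . A c T], [T → . T )], [T → . x )], [T → x . )] }  — shift
  I11: { [A → ) .], [T → x ) .] }  — 2 reduces
  I12: { [A → . )], [A → . d x], [C → . T x T], [C → . x T C], [C → x T . C], [T → . A c T], [T → . T )], [T → . x )], [T → T . )] }  — shift
  I13: { [T → x . )] }  — shift
  I14: { [T → x ) .] }  — reduce
  I15: { [A → ) .], [T → T ) .] }  — 2 reduces
  I16: { [C → x T C .] }  — reduce
  I17: { [T → T ) .] }  — reduce
  I18: { [A → . )], [A → . d x], [C → T x . T], [T → . A c T], [T → . T )], [T → . x )] }  — shift
  I19: { [C → T x T .], [T → T . )] }  — shift, reduce
  I20: { [A → . )], [A → . d x], [T → . A c T], [T → . T )], [T → . x )], [T → A c . T] }  — shift
  I21: { [T → A c T .], [T → T . )] }  — shift, reduce

I11 contains complete items [A → ) .], [T → x ) .] — reduce-reduce conflict.
I15 contains complete items [A → ) .], [T → T ) .] — reduce-reduce conflict.

Answer: Yes — I11: [A → ) .] vs [T → x ) .]; I15: [A → ) .] vs [T → T ) .]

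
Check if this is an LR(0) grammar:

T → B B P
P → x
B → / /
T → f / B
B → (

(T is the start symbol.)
Yes, the grammar is LR(0)

A grammar is LR(0) if no state in the canonical LR(0) collection has:
  - both a shift item (dot before a terminal) and a complete item (shift-reduce conflict), or
  - two or more complete items (reduce-reduce conflict; the accept item [T' → T .] counts as a complete item here).

Augment with T' → T and build the canonical LR(0) collection (I0 = CLOSURE({[T' → . T]}), then GOTO on every symbol after a dot until no new states appear). It has 12 states:
  I0: { [B → . (], [B → . / /], [T → . B B P], [T → . f / B], [T' → . T] }  — shift
  I1: { [B → ( .] }  — reduce
  I2: { [B → / . /] }  — shift
  I3: { [B → . (], [B → . / /], [T → B . B P] }  — shift
  I4: { [T' → T .] }  — accept
  I5: { [T → f . / B] }  — shift
  I6: { [B → . (], [B → . / /], [T → f / . B] }  — shift
  I7: { [T → f / B .] }  — reduce
  I8: { [P → . x], [T → B B . P] }  — shift
  I9: { [T → B B P .] }  — reduce
  I10: { [P → x .] }  — reduce
  I11: { [B → / / .] }  — reduce

Every state is either a pure shift/goto state or contains exactly one complete item and nothing to shift — no conflicts. The grammar is LR(0).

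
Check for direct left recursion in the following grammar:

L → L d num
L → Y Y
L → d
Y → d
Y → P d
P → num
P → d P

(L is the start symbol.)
Yes, L is left-recursive

L → L d num: LEFT RECURSIVE (starts with L)
L → Y Y: starts with Y
L → d: starts with d
Y → d: starts with d
Y → P d: starts with P
P → num: starts with num
P → d P: starts with d

The grammar has direct left recursion on: L.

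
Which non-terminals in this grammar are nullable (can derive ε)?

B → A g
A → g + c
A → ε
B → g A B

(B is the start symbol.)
ε-productions: A → ε
So A is immediately nullable.
No further non-terminal can be added: every production for the remaining non-terminals contains a terminal or a non-nullable non-terminal.
Nullable = { 'A' }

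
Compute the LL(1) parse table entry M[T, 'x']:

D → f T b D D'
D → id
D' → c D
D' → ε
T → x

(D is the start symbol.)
To find M[T, 'x'], we find productions for T where 'x' is in the predict set (PREDICT(N → α) = (FIRST(α) \ {ε}) ∪ (FOLLOW(N) if α ⇒* ε)).

T → x: PREDICT = { 'x' }
  'x' is in predict set, so this production goes in M[T, 'x']

M[T, 'x'] = T → x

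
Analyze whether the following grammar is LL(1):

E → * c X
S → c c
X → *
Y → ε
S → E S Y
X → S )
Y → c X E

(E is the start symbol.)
No. Predict set conflict for X: { '*' }

A grammar is LL(1) if for each non-terminal N with multiple productions, the predict sets of those productions are pairwise disjoint, where PREDICT(N → α) = (FIRST(α) \ {ε}) ∪ (FOLLOW(N) if α ⇒* ε).

Relevant sets:
  FIRST(E) = { '*' }
  FIRST(S) = { '*', 'c' }
  FOLLOW(Y) = { ')', 'c' }

For S:
  PREDICT(S → c c) = { 'c' }
  PREDICT(S → E S Y) = { '*' }
For X:
  PREDICT(X → '*') = { '*' }
  PREDICT(X → S ')') = { '*', 'c' }
For Y:
  PREDICT(Y → ε) = { ')', 'c' }
  PREDICT(Y → c X E) = { 'c' }
E has a single production, so nothing to check there.

Conflict found: Predict set conflict for X: { '*' }
The grammar is NOT LL(1).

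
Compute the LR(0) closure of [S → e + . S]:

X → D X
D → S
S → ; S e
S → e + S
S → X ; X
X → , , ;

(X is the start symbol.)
{ [D → . S], [S → . ; S e], [S → . X ; X], [S → . e + S], [S → e + . S], [X → . , , ;], [X → . D X] }

Start with: [S → e + . S]
  [S → e + . S] has the dot before S: add [S → . ; S e], [S → . e + S], [S → . X ; X]
  [S → . X ; X] has the dot before X: add [X → . D X], [X → . , , ;]
  [X → . D X] has the dot before D: add [D → . S]
No further items can be added.

CLOSURE = { [D → . S], [S → . ; S e], [S → . X ; X], [S → . e + S], [S → e + . S], [X → . , , ;], [X → . D X] }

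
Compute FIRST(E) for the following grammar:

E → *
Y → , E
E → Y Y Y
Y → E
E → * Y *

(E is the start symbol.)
{ '*', ',' }

To compute FIRST(E), examine every production with E on the left-hand side, reading each right-hand side left to right until a non-nullable symbol is reached.

FIRST sets of the other non-terminals involved (by the same procedure, iterated to a fixed point):
  FIRST(Y) = { '*', ',' }

From E → *:
  - '*' is a terminal: add '*' and stop
From E → Y Y Y:
  - Y is a non-terminal: add FIRST(Y) \ {ε} = { '*', ',' }
    Y is not nullable, so stop
From E → * Y *:
  - '*' is a terminal: add '*' and stop

Collecting: FIRST(E) = { '*', ',' }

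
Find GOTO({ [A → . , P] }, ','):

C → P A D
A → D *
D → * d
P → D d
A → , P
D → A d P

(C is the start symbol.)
{ [A → , . P], [A → . , P], [A → . D *], [D → . * d], [D → . A d P], [P → . D d] }

GOTO(I, ',') = CLOSURE({ [A → αX.β] : [A → α.Xβ] ∈ I, X = ',' })

Items with dot before ',', with the dot advanced:
  [A → . , P] → [A → , . P]
Closure of the advanced items:
  [A → , . P] has the dot before P: add [P → . D d]
  [P → . D d] has the dot before D: add [D → . * d], [D → . A d P]
  [D → . A d P] has the dot before A: add [A → . D *], [A → . , P]

GOTO = { [A → , . P], [A → . , P], [A → . D *], [D → . * d], [D → . A d P], [P → . D d] }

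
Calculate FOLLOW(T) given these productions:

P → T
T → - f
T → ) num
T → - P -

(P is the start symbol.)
{ $, '-' }

To compute FOLLOW(T), find every occurrence of T on a right-hand side N → α T β: add FIRST(β) \ {ε}, and if β is empty or nullable also add FOLLOW(N). Iterate to a fixed point.

In P → T: T is at the end, add FOLLOW(P)

The FOLLOW sets referred to above (computed the same way, to a fixed point):
  FOLLOW(P) = { $, '-' }

Taking the union: FOLLOW(T) = { $, '-' }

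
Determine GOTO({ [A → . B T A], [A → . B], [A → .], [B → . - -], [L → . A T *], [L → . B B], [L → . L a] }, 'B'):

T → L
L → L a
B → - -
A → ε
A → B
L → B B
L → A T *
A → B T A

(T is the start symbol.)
{ [A → . B T A], [A → . B], [A → .], [A → B . T A], [A → B .], [B → . - -], [L → . A T *], [L → . B B], [L → . L a], [L → B . B], [T → . L] }

GOTO(I, 'B') = CLOSURE({ [A → αX.β] : [A → α.Xβ] ∈ I, X = 'B' })

Items with dot before 'B', with the dot advanced:
  [A → . B] → [A → B .]
  [A → . B T A] → [A → B . T A]
  [L → . B B] → [L → B . B]
Closure of the advanced items:
  [A → B . T A] has the dot before T: add [T → . L]
  [L → B . B] has the dot before B: add [B → . - -]
  [T → . L] has the dot before L: add [L → . L a], [L → . B B], [L → . A T *]
  [L → . A T *] has the dot before A: add [A → .], [A → . B], [A → . B T A]

GOTO = { [A → . B T A], [A → . B], [A → .], [A → B . T A], [A → B .], [B → . - -], [L → . A T *], [L → . B B], [L → . L a], [L → B . B], [T → . L] }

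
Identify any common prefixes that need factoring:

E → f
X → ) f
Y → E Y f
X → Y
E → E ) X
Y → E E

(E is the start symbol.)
Left-factoring is needed when two productions for the same non-terminal
share a common prefix on the right-hand side.

Productions for E:
  E → f
  E → E ) X
Productions for X:
  X → ) f
  X → Y
Productions for Y:
  Y → E Y f
  Y → E E

Found common prefix 'E' in productions for Y

Answer: Yes, Y has productions with common prefix 'E'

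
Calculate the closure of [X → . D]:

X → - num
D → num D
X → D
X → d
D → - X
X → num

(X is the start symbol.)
To compute CLOSURE, for each item [A → α.Bβ] where B is a non-terminal, add [B → .γ] for all productions B → γ; repeat for the newly added items until nothing changes.

Start with: [X → . D]
  [X → . D] has the dot before D: add [D → . num D], [D → . - X]
No further items can be added.

CLOSURE = { [D → . - X], [D → . num D], [X → . D] }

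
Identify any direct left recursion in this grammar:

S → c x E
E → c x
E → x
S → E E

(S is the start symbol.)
S → c x E: starts with c
E → c x: starts with c
E → x: starts with x
S → E E: starts with E

No direct left recursion found.

Answer: No direct left recursion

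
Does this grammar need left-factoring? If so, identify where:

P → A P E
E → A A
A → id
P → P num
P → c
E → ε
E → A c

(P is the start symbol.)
Yes, E has productions with common prefix 'A'

Left-factoring is needed when two productions for the same non-terminal
share a common prefix on the right-hand side.

Productions for P:
  P → A P E
  P → P num
  P → c
Productions for E:
  E → A A
  E → ε
  E → A c

Found common prefix 'A' in productions for E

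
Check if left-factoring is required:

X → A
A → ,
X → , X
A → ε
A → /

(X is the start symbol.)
No, left-factoring is not needed

Left-factoring is needed when two productions for the same non-terminal
share a common prefix on the right-hand side.

Productions for X:
  X → A
  X → , X
Productions for A:
  A → ,
  A → ε
  A → /

No common prefixes found.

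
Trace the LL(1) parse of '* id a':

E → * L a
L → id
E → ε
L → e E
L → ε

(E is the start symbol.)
LL(1) parsing maintains a stack (initially the start symbol over $) and the input. At each step: if the stack top is a terminal, match it against the current input token; if it is a non-terminal N, replace it with the RHS of M[N, lookahead] (the unique production whose predict set contains the lookahead).

Stack is shown with the top on the left.

Stack    Input     Action
-------------------------
E $      * id a $  output E → * L a
* L a $  * id a $  match '*'
L a $    id a $    output L → id
id a $   id a $    match 'id'
a $      a $       match 'a'
$        $         accept

The string is accepted.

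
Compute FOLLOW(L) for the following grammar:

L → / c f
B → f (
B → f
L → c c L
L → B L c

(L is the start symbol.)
{ $, 'c' }

To compute FOLLOW(L), find every occurrence of L on a right-hand side N → α L β: add FIRST(β) \ {ε}, and if β is empty or nullable also add FOLLOW(N). Iterate to a fixed point.

L is the start symbol, so $ ∈ FOLLOW(L).
In L → c c L: L is at the end; this adds FOLLOW(L) to itself — nothing new
In L → B L c: L is followed by c, add FIRST(c) \ {ε} = { 'c' }

Taking the union: FOLLOW(L) = { $, 'c' }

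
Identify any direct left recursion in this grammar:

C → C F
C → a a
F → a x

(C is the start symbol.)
Direct left recursion occurs when N → N α for some non-terminal N (the right-hand side begins with the left-hand side itself).

C → C F: LEFT RECURSIVE (starts with C)
C → a a: starts with a
F → a x: starts with a

The grammar has direct left recursion on: C.

Answer: Yes, C is left-recursive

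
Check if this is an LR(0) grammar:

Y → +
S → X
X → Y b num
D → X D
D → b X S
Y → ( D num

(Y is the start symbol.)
Yes, the grammar is LR(0)

A grammar is LR(0) if no state in the canonical LR(0) collection has:
  - both a shift item (dot before a terminal) and a complete item (shift-reduce conflict), or
  - two or more complete items (reduce-reduce conflict; the accept item [Y' → Y .] counts as a complete item here).

Augment with Y' → Y and build the canonical LR(0) collection (I0 = CLOSURE({[Y' → . Y]}), then GOTO on every symbol after a dot until no new states appear). It has 15 states:
  I0: { [Y → . ( D num], [Y → . +], [Y' → . Y] }  — shift
  I1: { [D → . X D], [D → . b X S], [X → . Y b num], [Y → ( . D num], [Y → . ( D num], [Y → . +] }  — shift
  I2: { [Y → + .] }  — reduce
  I3: { [Y' → Y .] }  — accept
  I4: { [Y → ( D . num] }  — shift
  I5: { [D → . X D], [D → . b X S], [D → X . D], [X → . Y b num], [Y → . ( D num], [Y → . +] }  — shift
  I6: { [X → Y . b num] }  — shift
  I7: { [D → b . X S], [X → . Y b num], [Y → . ( D num], [Y → . +] }  — shift
  I8: { [D → b X . S], [S → . X], [X → . Y b num], [Y → . ( D num], [Y → . +] }  — shift
  I9: { [D → b X S .] }  — reduce
  I10: { [S → X .] }  — reduce
  I11: { [X → Y b . num] }  — shift
  I12: { [X → Y b num .] }  — reduce
  I13: { [D → X D .] }  — reduce
  I14: { [Y → ( D num .] }  — reduce

Every state is either a pure shift/goto state or contains exactly one complete item and nothing to shift — no conflicts. The grammar is LR(0).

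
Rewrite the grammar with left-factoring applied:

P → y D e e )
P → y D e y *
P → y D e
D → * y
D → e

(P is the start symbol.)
Left-factoring transforms A → αβ₁ | αβ₂ into A → αA' and A' → β₁ | β₂
(α is the longest common prefix among the alternatives). Repeat until
no nonterminal has two alternatives with a common prefix.

Round 1: P has alternatives sharing prefix 'y D e'. Introduce P': P → y D e P'
  Add: P' → e )
  Add: P' → y *
  Add: P' → ε

No remaining common prefixes — done.

Resulting grammar:
P → y D e P'
P' → e )
P' → y *
P' → ε
D → * y
D → e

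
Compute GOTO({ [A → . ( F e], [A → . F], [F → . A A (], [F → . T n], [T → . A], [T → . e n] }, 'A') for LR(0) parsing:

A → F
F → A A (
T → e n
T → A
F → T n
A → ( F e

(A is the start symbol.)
{ [A → . ( F e], [A → . F], [F → . A A (], [F → . T n], [F → A . A (], [T → . A], [T → . e n], [T → A .] }

GOTO(I, 'A') = CLOSURE({ [A → αX.β] : [A → α.Xβ] ∈ I, X = 'A' })

Items with dot before 'A', with the dot advanced:
  [F → . A A (] → [F → A . A (]
  [T → . A] → [T → A .]
Closure of the advanced items:
  [F → A . A (] has the dot before A: add [A → . F], [A → . ( F e]
  [A → . F] has the dot before F: add [F → . A A (], [F → . T n]
  [F → . T n] has the dot before T: add [T → . e n], [T → . A]

GOTO = { [A → . ( F e], [A → . F], [F → . A A (], [F → . T n], [F → A . A (], [T → . A], [T → . e n], [T → A .] }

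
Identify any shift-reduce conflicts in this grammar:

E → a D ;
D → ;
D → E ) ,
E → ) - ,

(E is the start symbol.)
No shift-reduce conflicts

Augment with E' → E and build the canonical LR(0) collection (I0 = CLOSURE({[E' → . E]}), then GOTO on every symbol after a dot until no new states appear). It has 12 states:
  I0: { [E → . ) - ,], [E → . a D ;], [E' → . E] }  — shift
  I1: { [E → ) . - ,] }  — shift
  I2: { [E' → E .] }  — accept
  I3: { [D → . ;], [D → . E ) ,], [E → . ) - ,], [E → . a D ;], [E → a . D ;] }  — shift
  I4: { [D → ; .] }  — reduce
  I5: { [E → a D . ;] }  — shift
  I6: { [D → E . ) ,] }  — shift
  I7: { [D → E ) . ,] }  — shift
  I8: { [D → E ) , .] }  — reduce
  I9: { [E → a D ; .] }  — reduce
  I10: { [E → ) - . ,] }  — shift
  I11: { [E → ) - , .] }  — reduce

No state contains both a complete item and a shift item.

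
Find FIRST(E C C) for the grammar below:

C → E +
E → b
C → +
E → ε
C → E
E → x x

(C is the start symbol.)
FIRST sets of the non-terminals involved (from the grammar, by fixed-point iteration):
  FIRST(E) = { 'b', 'x', ε }
  FIRST(C) = { '+', 'b', 'x', ε }

To compute FIRST(E C C), process the symbols left to right:
Symbol E is a non-terminal. Add FIRST(E) \ {ε} = { 'b', 'x' }
E is nullable (ε ∈ FIRST(E)), continue to the next symbol.
Symbol C is a non-terminal. Add FIRST(C) \ {ε} = { '+', 'b', 'x' }
C is nullable (ε ∈ FIRST(C)), continue to the next symbol.
Symbol C is a non-terminal. Add FIRST(C) \ {ε} = { '+', 'b', 'x' }
C is nullable (ε ∈ FIRST(C)), continue to the next symbol.
All symbols are nullable, so ε is in the result.
FIRST(E C C) = { '+', 'b', 'x', ε }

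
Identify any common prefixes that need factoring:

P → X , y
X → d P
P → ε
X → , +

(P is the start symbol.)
No, left-factoring is not needed

Left-factoring is needed when two productions for the same non-terminal
share a common prefix on the right-hand side.

Productions for P:
  P → X , y
  P → ε
Productions for X:
  X → d P
  X → , +

No common prefixes found.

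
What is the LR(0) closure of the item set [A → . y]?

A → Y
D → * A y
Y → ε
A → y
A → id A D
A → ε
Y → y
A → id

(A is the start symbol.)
To compute CLOSURE, for each item [A → α.Bβ] where B is a non-terminal, add [B → .γ] for all productions B → γ; repeat for the newly added items until nothing changes.

Start with: [A → . y]
The dot precedes the terminal y, so nothing is added.

CLOSURE = { [A → . y] }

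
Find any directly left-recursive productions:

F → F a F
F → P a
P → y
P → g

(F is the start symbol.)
Direct left recursion occurs when N → N α for some non-terminal N (the right-hand side begins with the left-hand side itself).

F → F a F: LEFT RECURSIVE (starts with F)
F → P a: starts with P
P → y: starts with y
P → g: starts with g

The grammar has direct left recursion on: F.

Answer: Yes, F is left-recursive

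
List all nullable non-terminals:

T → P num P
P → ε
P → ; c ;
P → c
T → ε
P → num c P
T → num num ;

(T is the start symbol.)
{ 'P', 'T' }

A non-terminal is nullable if it can derive ε (the empty string): either it has an ε-production, or it has a production whose right-hand side consists entirely of nullable non-terminals.

ε-productions: P → ε, T → ε
So P, T are immediately nullable.
Every non-terminal is now nullable.
Nullable = { 'P', 'T' }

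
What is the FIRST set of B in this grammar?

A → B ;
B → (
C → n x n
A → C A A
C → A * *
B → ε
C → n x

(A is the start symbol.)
{ '(', ε }

From B → (:
  - '(' is a terminal: add '(' and stop
From B → ε:
  - ε-production, so ε ∈ FIRST(B)

Collecting: FIRST(B) = { '(', ε }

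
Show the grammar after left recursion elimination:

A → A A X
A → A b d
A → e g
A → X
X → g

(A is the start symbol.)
A → e g A'
A → X A'
A' → A X A'
A' → b d A'
A' → ε
X → g

A is directly left-recursive. The standard transformation for
  A → A α₁ | ... | A α_m | β₁ | ... | β_n
is
  A  → β₁ A' | ... | β_n A'
  A' → α₁ A' | ... | α_m A' | ε

A → e g becomes A → e g A'
A → X becomes A → X A'
A → A A X becomes A' → A X A'
A → A b d becomes A' → b d A'
Add A' → ε

Productions for other non-terminals are unchanged:
  X → g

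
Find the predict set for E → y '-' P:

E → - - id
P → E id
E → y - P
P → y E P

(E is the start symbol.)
{ 'y' }

PREDICT(E → y '-' P) = (FIRST(RHS) \ {ε}) ∪ (FOLLOW(E) if ε ∈ FIRST(RHS), i.e. RHS ⇒* ε)
FIRST(y '-' P) = { 'y' }
ε ∉ FIRST(y '-' P), so FOLLOW(E) is not added.
PREDICT(E → y '-' P) = { 'y' }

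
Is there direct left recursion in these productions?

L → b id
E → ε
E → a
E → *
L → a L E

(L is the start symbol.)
Direct left recursion occurs when N → N α for some non-terminal N (the right-hand side begins with the left-hand side itself).

L → b id: starts with b
E → ε: starts with ε
E → a: starts with a
E → *: starts with '*'
L → a L E: starts with a

No direct left recursion found.

Answer: No direct left recursion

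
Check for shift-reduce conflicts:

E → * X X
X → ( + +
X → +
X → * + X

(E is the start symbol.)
No shift-reduce conflicts

A shift-reduce conflict occurs when an LR(0) state has both:
  - a complete (reduce) item [A → α .] (dot at the end), and
  - a shift item [B → β . c γ] (dot before a terminal).

Augment with E' → E and build the canonical LR(0) collection (I0 = CLOSURE({[E' → . E]}), then GOTO on every symbol after a dot until no new states appear). It has 12 states:
  I0: { [E → . * X X], [E' → . E] }  — shift
  I1: { [E → * . X X], [X → . ( + +], [X → . * + X], [X → . +] }  — shift
  I2: { [E' → E .] }  — accept
  I3: { [X → ( . + +] }  — shift
  I4: { [X → * . + X] }  — shift
  I5: { [X → + .] }  — reduce
  I6: { [E → * X . X], [X → . ( + +], [X → . * + X], [X → . +] }  — shift
  I7: { [E → * X X .] }  — reduce
  I8: { [X → * + . X], [X → . ( + +], [X → . * + X], [X → . +] }  — shift
  I9: { [X → * + X .] }  — reduce
  I10: { [X → ( + . +] }  — shift
  I11: { [X → ( + + .] }  — reduce

No state contains both a complete item and a shift item.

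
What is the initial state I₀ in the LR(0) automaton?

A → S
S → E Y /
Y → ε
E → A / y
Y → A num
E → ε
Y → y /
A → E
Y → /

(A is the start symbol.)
First, augment the grammar with A' → A
I₀ = CLOSURE({ [A' → . A] }):
  [A' → . A] has the dot before A: add [A → . S], [A → . E]
  [A → . S] has the dot before S: add [S → . E Y /]
  [A → . E] has the dot before E: add [E → . A / y], [E → .]
No further items can be added.

I₀ = { [A → . E], [A → . S], [A' → . A], [E → . A / y], [E → .], [S → . E Y /] }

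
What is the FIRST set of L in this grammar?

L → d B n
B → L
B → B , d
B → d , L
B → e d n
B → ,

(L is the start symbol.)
To compute FIRST(L), examine every production with L on the left-hand side, reading each right-hand side left to right until a non-nullable symbol is reached.

From L → d B n:
  - d is a terminal: add 'd' and stop

Collecting: FIRST(L) = { 'd' }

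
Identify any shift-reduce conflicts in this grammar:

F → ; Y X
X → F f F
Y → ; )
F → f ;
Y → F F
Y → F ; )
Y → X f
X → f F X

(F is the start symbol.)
Yes — I10: [F → f ; .] vs [F → . ; Y X]

Augment with F' → F and build the canonical LR(0) collection (I0 = CLOSURE({[F' → . F]}), then GOTO on every symbol after a dot until no new states appear). It has 23 states:
  I0: { [F → . ; Y X], [F → . f ;], [F' → . F] }  — shift
  I1: { [F → . ; Y X], [F → . f ;], [F → ; . Y X], [X → . F f F], [X → . f F X], [Y → . ; )], [Y → . F ; )], [Y → . F F], [Y → . X f] }  — shift
  I2: { [F' → F .] }  — accept
  I3: { [F → f . ;] }  — shift
  I4: { [F → f ; .] }  — reduce
  I5: { [F → . ; Y X], [F → . f ;], [F → ; . Y X], [X → . F f F], [X → . f F X], [Y → . ; )], [Y → . F ; )], [Y → . F F], [Y → . X f], [Y → ; . )] }  — shift
  I6: { [F → . ; Y X], [F → . f ;], [X → F . f F], [Y → F . ; )], [Y → F . F] }  — shift
  I7: { [Y → X . f] }  — shift
  I8: { [F → . ; Y X], [F → . f ;], [F → ; Y . X], [X → . F f F], [X → . f F X] }  — shift
  I9: { [F → . ; Y X], [F → . f ;], [F → f . ;], [X → f . F X] }  — shift
  I10: { [F → . ; Y X], [F → . f ;], [F → ; . Y X], [F → f ; .], [X → . F f F], [X → . f F X], [Y → . ; )], [Y → . F ; )], [Y → . F F], [Y → . X f] }  — shift, reduce
  I11: { [F → . ; Y X], [F → . f ;], [X → . F f F], [X → . f F X], [X → f F . X] }  — shift
  I12: { [X → F . f F] }  — shift
  I13: { [X → f F X .] }  — reduce
  I14: { [F → . ; Y X], [F → . f ;], [X → F f . F] }  — shift
  I15: { [X → F f F .] }  — reduce
  I16: { [F → ; Y X .] }  — reduce
  I17: { [Y → X f .] }  — reduce
  I18: { [F → . ; Y X], [F → . f ;], [F → ; . Y X], [X → . F f F], [X → . f F X], [Y → . ; )], [Y → . F ; )], [Y → . F F], [Y → . X f], [Y → F ; . )] }  — shift
  I19: { [Y → F F .] }  — reduce
  I20: { [F → . ; Y X], [F → . f ;], [F → f . ;], [X → F f . F] }  — shift
  I21: { [Y → F ; ) .] }  — reduce
  I22: { [Y → ; ) .] }  — reduce

I10 contains reduce item [F → f ; .] and shift items [F → . ; Y X], [F → . f ;], [X → . f F X], [Y → . ; )] — shift-reduce conflict.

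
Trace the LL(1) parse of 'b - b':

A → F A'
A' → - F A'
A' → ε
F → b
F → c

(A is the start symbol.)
LL(1) parsing maintains a stack (initially the start symbol over $) and the input. At each step: if the stack top is a terminal, match it against the current input token; if it is a non-terminal N, replace it with the RHS of M[N, lookahead] (the unique production whose predict set contains the lookahead).

Stack is shown with the top on the left.

Stack     Input    Action
-------------------------
A $       b - b $  output A → F A'
F A' $    b - b $  output F → b
b A' $    b - b $  match 'b'
A' $      - b $    output A' → - F A'
- F A' $  - b $    match '-'
F A' $    b $      output F → b
b A' $    b $      match 'b'
A' $      $        output A' → ε
$         $        accept

The string is accepted.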